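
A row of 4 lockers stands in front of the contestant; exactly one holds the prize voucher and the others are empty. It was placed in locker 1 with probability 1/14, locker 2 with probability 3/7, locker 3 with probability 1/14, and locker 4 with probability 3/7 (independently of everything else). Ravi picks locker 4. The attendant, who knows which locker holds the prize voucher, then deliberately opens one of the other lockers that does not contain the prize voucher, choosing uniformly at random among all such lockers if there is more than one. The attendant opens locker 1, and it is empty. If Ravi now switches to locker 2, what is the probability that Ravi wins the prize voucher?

Consider each possible location of the prize voucher in turn.
If it is in locker 1 (prior 1/14): the attendant opened locker 1, so this case is ruled out; weight (1/14)·0 = 0.
If it is in locker 2 (prior 3/7): the attendant has 2 equally likely choices, so probability 1/2; weight (3/7)·(1/2) = 3/14.
If it is in locker 3 (prior 1/14): the attendant has 2 equally likely choices, so probability 1/2; weight (1/14)·(1/2) = 1/28.
If it is in locker 4 (prior 3/7): the attendant has 3 equally likely choices, so probability 1/3; weight (3/7)·(1/3) = 1/7.
The weights sum to 11/28.
So P(the prize voucher in locker 2 | the attendant opened locker 1) = (3/14) / (11/28) = 6/11.

6/11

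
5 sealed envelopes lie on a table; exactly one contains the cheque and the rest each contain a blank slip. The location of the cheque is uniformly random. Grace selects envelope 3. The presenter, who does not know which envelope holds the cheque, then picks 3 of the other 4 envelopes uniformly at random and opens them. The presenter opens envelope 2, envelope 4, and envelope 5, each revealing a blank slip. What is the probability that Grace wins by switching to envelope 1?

Because the presenter chose which envelopes to open without knowing where the cheque is, the choice is independent of the prize location. Learning that none of the 3 opened envelopes holds the cheque simply rules out those 3 locations and leaves the remaining 2 envelopes still equally likely by symmetry.
So P(the cheque in envelope 1) = 1/2.

1/2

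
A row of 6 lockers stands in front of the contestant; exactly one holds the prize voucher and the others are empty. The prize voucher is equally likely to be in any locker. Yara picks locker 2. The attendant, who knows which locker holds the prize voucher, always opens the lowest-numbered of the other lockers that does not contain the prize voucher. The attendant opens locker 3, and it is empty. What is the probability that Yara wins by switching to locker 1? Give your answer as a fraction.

Apply Bayes' rule, conditioning on where the prize voucher actually is.
If it is in locker 1 (prior 1/6): locker 3 is the lowest-numbered option available, probability 1; weight (1/6)·1 = 1/6.
If it is in any of lockers 2, 4, 5, and 6 (prior 1/6 each): the attendant would have opened locker 1 instead, probability 0; weight (1/6)·0 = 0 each.
If it is in locker 3 (prior 1/6): the attendant opened locker 3, so this case is ruled out; weight (1/6)·0 = 0.
The weights sum to 1/6.
So P(the prize voucher in locker 1 | the attendant opened locker 3) = (1/6) / (1/6) = 1.

1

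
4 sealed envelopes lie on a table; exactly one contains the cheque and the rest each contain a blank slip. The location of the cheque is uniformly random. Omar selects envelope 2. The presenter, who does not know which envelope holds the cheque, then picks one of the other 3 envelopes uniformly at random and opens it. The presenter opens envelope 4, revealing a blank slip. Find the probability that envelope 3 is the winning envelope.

Because the presenter chose which envelope to open without knowing where the cheque is, the choice is independent of the prize location. Learning that envelope 4 does not hold the cheque simply rules out that one location and leaves the remaining 3 envelopes still equally likely by symmetry.
So P(the cheque in envelope 3) = 1/3.

1/3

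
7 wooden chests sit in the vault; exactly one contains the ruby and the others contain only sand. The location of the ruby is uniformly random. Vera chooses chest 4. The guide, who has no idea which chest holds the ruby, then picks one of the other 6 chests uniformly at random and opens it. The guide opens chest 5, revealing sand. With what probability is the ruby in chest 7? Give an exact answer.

1/6

Apply Bayes' rule, conditioning on where the ruby actually is.
If it is in any of chests 1, 2, 3, 4, 6, and 7 (prior 1/7 each): the guide picks chest 5 with probability 1/6 regardless, and it is not the prize; weight (1/7)·(1/6) = 1/42 each.
If it is in chest 5 (prior 1/7): the guide opened chest 5, so this case is ruled out; weight (1/7)·0 = 0.
The weights sum to 1/7.
So P(the ruby in chest 7 | the guide opened chest 5) = (1/42) / (1/7) = 1/6.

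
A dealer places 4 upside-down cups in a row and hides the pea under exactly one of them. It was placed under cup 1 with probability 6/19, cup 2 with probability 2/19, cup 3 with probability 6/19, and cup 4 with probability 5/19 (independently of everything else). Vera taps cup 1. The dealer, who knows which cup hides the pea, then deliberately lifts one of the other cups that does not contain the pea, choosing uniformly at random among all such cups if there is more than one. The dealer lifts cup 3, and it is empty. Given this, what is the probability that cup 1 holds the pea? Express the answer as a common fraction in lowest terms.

Apply Bayes' rule, conditioning on where the pea actually is.
If it is under cup 1 (prior 6/19): the dealer has 3 equally likely choices, so probability 1/3; weight (6/19)·(1/3) = 2/19.
If it is under cup 2 (prior 2/19): the dealer has 2 equally likely choices, so probability 1/2; weight (2/19)·(1/2) = 1/19.
If it is under cup 3 (prior 6/19): the dealer opened cup 3, so this case is ruled out; weight (6/19)·0 = 0.
If it is under cup 4 (prior 5/19): the dealer has 2 equally likely choices, so probability 1/2; weight (5/19)·(1/2) = 5/38.
The weights sum to 11/38.
So P(the pea under cup 1 | the dealer opened cup 3) = (2/19) / (11/38) = 4/11.

4/11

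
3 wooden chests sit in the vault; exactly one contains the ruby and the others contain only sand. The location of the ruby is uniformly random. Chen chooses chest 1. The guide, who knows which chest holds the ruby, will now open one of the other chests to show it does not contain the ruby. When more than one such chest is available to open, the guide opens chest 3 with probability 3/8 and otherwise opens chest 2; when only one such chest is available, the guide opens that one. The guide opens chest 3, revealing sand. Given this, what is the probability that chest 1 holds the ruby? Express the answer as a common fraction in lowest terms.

Consider each possible location of the ruby in turn.
If it is in chest 1 (prior 1/3): chest 3 is available, opened with probability 3/8; weight (1/3)·(3/8) = 1/8.
If it is in chest 2 (prior 1/3): only chest 3 is available, probability 1; weight (1/3)·1 = 1/3.
If it is in chest 3 (prior 1/3): the guide opened chest 3, so this case is ruled out; weight (1/3)·0 = 0.
The weights sum to 11/24.
So P(the ruby in chest 1 | the guide opened chest 3) = (1/8) / (11/24) = 3/11.

3/11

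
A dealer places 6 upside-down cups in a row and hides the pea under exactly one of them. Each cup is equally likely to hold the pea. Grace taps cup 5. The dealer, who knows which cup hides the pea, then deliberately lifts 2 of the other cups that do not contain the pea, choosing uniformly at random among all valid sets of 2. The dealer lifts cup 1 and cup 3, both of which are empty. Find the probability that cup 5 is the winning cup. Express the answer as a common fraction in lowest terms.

1/6

Condition on the true location of the pea.
If it is under either of cups 1 and 3 (prior 1/6 each): that cup was opened and seen not to hold the prize — ruled out; weight (1/6)·0 = 0 each.
If it is under any of cups 2, 4, and 6 (prior 1/6 each): the dealer has 6 equally likely choices, so probability 1/6; weight (1/6)·(1/6) = 1/36 each.
If it is under cup 5 (prior 1/6): the dealer has 10 equally likely choices, so probability 1/10; weight (1/6)·(1/10) = 1/60.
The weights sum to 1/10.
So P(the pea under cup 5 | the dealer opened cup 1 and cup 3) = (1/60) / (1/10) = 1/6.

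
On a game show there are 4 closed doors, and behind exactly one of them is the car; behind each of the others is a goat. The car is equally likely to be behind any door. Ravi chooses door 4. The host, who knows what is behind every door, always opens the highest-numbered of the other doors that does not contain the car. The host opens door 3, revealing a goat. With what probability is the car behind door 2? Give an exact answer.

1/3

Apply Bayes' rule, conditioning on where the car actually is.
If it is behind any of doors 1, 2, and 4 (prior 1/4 each): door 3 is the highest-numbered option available, probability 1; weight (1/4)·1 = 1/4 each.
If it is behind door 3 (prior 1/4): the host opened door 3, so this case is ruled out; weight (1/4)·0 = 0.
The weights sum to 3/4.
So P(the car behind door 2 | the host opened door 3) = (1/4) / (3/4) = 1/3.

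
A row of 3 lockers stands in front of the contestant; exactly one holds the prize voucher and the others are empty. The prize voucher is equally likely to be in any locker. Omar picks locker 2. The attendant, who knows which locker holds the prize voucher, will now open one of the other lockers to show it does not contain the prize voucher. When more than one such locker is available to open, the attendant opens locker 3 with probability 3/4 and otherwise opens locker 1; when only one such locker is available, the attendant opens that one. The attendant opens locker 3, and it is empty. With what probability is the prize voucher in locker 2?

3/7

Condition on the true location of the prize voucher.
If it is in locker 1 (prior 1/3): only locker 3 is available, probability 1; weight (1/3)·1 = 1/3.
If it is in locker 2 (prior 1/3): locker 3 is available, opened with probability 3/4; weight (1/3)·(3/4) = 1/4.
If it is in locker 3 (prior 1/3): the attendant opened locker 3, so this case is ruled out; weight (1/3)·0 = 0.
The weights sum to 7/12.
So P(the prize voucher in locker 2 | the attendant opened locker 3) = (1/4) / (7/12) = 3/7.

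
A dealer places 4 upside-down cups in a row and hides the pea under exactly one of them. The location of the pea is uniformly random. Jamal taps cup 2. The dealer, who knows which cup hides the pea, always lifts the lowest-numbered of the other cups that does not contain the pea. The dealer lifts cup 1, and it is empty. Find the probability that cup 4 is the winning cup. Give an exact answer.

1/3

Consider each possible location of the pea in turn.
If it is under cup 1 (prior 1/4): the dealer opened cup 1, so this case is ruled out; weight (1/4)·0 = 0.
If it is under any of cups 2, 3, and 4 (prior 1/4 each): cup 1 is the lowest-numbered option available, probability 1; weight (1/4)·1 = 1/4 each.
The weights sum to 3/4.
So P(the pea under cup 4 | the dealer opened cup 1) = (1/4) / (3/4) = 1/3.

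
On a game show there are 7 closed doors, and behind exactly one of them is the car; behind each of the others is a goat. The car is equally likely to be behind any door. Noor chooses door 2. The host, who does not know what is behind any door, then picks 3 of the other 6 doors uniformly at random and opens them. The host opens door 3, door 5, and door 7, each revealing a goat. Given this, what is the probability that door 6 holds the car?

Because the host chose which doors to open without knowing where the car is, the choice is independent of the prize location. Learning that none of the 3 opened doors holds the car simply rules out those 3 locations and leaves the remaining 4 doors still equally likely by symmetry.
So P(the car behind door 6) = 1/4.

1/4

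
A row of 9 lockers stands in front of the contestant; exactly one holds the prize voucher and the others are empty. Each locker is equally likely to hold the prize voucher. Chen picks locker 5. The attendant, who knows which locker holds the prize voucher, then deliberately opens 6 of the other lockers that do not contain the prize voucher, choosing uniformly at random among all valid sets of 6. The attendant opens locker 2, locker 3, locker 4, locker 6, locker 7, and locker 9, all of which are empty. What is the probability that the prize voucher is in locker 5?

Condition on the true location of the prize voucher.
If it is in either of lockers 1 and 8 (prior 1/9 each): the attendant has 7 equally likely choices, so probability 1/7; weight (1/9)·(1/7) = 1/63 each.
If it is in any of lockers 2, 3, 4, 6, 7, and 9 (prior 1/9 each): that locker was opened and seen not to hold the prize — ruled out; weight (1/9)·0 = 0 each.
If it is in locker 5 (prior 1/9): the attendant has 28 equally likely choices, so probability 1/28; weight (1/9)·(1/28) = 1/252.
The weights sum to 1/28.
So P(the prize voucher in locker 5 | the attendant opened locker 2, locker 3, locker 4, locker 6, locker 7, and locker 9) = (1/252) / (1/28) = 1/9.

1/9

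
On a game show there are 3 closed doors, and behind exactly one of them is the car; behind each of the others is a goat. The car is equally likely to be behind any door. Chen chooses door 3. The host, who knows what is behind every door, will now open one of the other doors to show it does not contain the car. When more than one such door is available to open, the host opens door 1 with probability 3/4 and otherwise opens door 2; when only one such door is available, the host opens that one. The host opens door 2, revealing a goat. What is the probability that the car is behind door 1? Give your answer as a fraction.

4/5

Condition on the true location of the car.
If it is behind door 1 (prior 1/3): only door 2 is available, probability 1; weight (1/3)·1 = 1/3.
If it is behind door 2 (prior 1/3): the host opened door 2, so this case is ruled out; weight (1/3)·0 = 0.
If it is behind door 3 (prior 1/3): door 1 is available but not opened, probability 1/4; weight (1/3)·(1/4) = 1/12.
The weights sum to 5/12.
So P(the car behind door 1 | the host opened door 2) = (1/3) / (5/12) = 4/5.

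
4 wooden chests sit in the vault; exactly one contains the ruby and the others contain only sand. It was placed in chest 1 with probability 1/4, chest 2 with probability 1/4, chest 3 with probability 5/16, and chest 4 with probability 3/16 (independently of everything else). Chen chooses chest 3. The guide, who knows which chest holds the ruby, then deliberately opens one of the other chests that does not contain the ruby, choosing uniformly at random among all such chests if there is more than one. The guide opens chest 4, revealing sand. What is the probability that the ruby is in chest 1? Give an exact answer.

6/17

Consider each possible location of the ruby in turn.
If it is in either of chests 1 and 2 (prior 1/4 each): the guide has 2 equally likely choices, so probability 1/2; weight (1/4)·(1/2) = 1/8 each.
If it is in chest 3 (prior 5/16): the guide has 3 equally likely choices, so probability 1/3; weight (5/16)·(1/3) = 5/48.
If it is in chest 4 (prior 3/16): the guide opened chest 4, so this case is ruled out; weight (3/16)·0 = 0.
The weights sum to 17/48.
So P(the ruby in chest 1 | the guide opened chest 4) = (1/8) / (17/48) = 6/17.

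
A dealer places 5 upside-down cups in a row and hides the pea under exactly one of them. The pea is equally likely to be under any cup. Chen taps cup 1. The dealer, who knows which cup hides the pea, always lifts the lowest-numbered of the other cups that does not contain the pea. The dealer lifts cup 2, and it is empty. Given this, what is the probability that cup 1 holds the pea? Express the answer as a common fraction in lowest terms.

1/4

Condition on the true location of the pea.
If it is under any of cups 1, 3, 4, and 5 (prior 1/5 each): cup 2 is the lowest-numbered option available, probability 1; weight (1/5)·1 = 1/5 each.
If it is under cup 2 (prior 1/5): the dealer opened cup 2, so this case is ruled out; weight (1/5)·0 = 0.
The weights sum to 4/5.
So P(the pea under cup 1 | the dealer opened cup 2) = (1/5) / (4/5) = 1/4.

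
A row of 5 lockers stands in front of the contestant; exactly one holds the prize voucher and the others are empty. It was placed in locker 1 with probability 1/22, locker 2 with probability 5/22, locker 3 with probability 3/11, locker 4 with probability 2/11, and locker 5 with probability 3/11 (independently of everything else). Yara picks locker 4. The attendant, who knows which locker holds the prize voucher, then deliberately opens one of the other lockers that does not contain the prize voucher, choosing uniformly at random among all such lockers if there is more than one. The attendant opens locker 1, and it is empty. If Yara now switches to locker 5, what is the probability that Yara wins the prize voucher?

Consider each possible location of the prize voucher in turn.
If it is in locker 1 (prior 1/22): the attendant opened locker 1, so this case is ruled out; weight (1/22)·0 = 0.
If it is in locker 2 (prior 5/22): the attendant has 3 equally likely choices, so probability 1/3; weight (5/22)·(1/3) = 5/66.
If it is in either of lockers 3 and 5 (prior 3/11 each): the attendant has 3 equally likely choices, so probability 1/3; weight (3/11)·(1/3) = 1/11 each.
If it is in locker 4 (prior 2/11): the attendant has 4 equally likely choices, so probability 1/4; weight (2/11)·(1/4) = 1/22.
The weights sum to 10/33.
So P(the prize voucher in locker 5 | the attendant opened locker 1) = (1/11) / (10/33) = 3/10.

3/10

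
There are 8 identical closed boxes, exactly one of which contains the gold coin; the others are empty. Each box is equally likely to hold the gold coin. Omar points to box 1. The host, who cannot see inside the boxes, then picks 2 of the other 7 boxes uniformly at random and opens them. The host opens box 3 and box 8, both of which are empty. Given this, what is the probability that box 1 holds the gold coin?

1/6

Because the host chose which boxes to open without knowing where the gold coin is, the choice is independent of the prize location. Learning that none of the 2 opened boxes holds the gold coin simply rules out those 2 locations and leaves the remaining 6 boxes still equally likely by symmetry.
So P(the gold coin in box 1) = 1/6.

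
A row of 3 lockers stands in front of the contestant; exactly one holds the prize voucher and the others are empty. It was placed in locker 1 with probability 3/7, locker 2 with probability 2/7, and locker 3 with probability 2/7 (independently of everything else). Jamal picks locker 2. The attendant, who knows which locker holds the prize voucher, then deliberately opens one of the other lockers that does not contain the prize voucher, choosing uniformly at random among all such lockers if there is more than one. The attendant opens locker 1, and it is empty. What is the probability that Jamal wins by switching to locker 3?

2/3

Consider each possible location of the prize voucher in turn.
If it is in locker 1 (prior 3/7): the attendant opened locker 1, so this case is ruled out; weight (3/7)·0 = 0.
If it is in locker 2 (prior 2/7): the attendant has 2 equally likely choices, so probability 1/2; weight (2/7)·(1/2) = 1/7.
If it is in locker 3 (prior 2/7): the attendant has no choice, probability 1; weight (2/7)·1 = 2/7.
The weights sum to 3/7.
So P(the prize voucher in locker 3 | the attendant opened locker 1) = (2/7) / (3/7) = 2/3.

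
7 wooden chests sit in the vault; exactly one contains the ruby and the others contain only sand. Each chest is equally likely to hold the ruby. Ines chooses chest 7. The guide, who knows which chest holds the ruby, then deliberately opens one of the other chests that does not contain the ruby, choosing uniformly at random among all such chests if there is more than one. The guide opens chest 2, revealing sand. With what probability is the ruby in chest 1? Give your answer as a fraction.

6/35

Condition on the true location of the ruby.
If it is in any of chests 1, 3, 4, 5, and 6 (prior 1/7 each): the guide has 5 equally likely choices, so probability 1/5; weight (1/7)·(1/5) = 1/35 each.
If it is in chest 2 (prior 1/7): the guide opened chest 2, so this case is ruled out; weight (1/7)·0 = 0.
If it is in chest 7 (prior 1/7): the guide has 6 equally likely choices, so probability 1/6; weight (1/7)·(1/6) = 1/42.
The weights sum to 1/6.
So P(the ruby in chest 1 | the guide opened chest 2) = (1/35) / (1/6) = 6/35.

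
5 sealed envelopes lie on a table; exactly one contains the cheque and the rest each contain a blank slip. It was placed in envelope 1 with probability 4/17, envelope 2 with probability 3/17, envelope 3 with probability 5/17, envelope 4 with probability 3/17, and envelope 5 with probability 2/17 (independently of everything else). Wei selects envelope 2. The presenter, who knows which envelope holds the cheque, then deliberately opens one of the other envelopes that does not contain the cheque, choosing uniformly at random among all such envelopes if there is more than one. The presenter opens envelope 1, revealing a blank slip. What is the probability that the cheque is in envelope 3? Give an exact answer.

20/49

Condition on the true location of the cheque.
If it is in envelope 1 (prior 4/17): the presenter opened envelope 1, so this case is ruled out; weight (4/17)·0 = 0.
If it is in envelope 2 (prior 3/17): the presenter has 4 equally likely choices, so probability 1/4; weight (3/17)·(1/4) = 3/68.
If it is in envelope 3 (prior 5/17): the presenter has 3 equally likely choices, so probability 1/3; weight (5/17)·(1/3) = 5/51.
If it is in envelope 4 (prior 3/17): the presenter has 3 equally likely choices, so probability 1/3; weight (3/17)·(1/3) = 1/17.
If it is in envelope 5 (prior 2/17): the presenter has 3 equally likely choices, so probability 1/3; weight (2/17)·(1/3) = 2/51.
The weights sum to 49/204.
So P(the cheque in envelope 3 | the presenter opened envelope 1) = (5/51) / (49/204) = 20/49.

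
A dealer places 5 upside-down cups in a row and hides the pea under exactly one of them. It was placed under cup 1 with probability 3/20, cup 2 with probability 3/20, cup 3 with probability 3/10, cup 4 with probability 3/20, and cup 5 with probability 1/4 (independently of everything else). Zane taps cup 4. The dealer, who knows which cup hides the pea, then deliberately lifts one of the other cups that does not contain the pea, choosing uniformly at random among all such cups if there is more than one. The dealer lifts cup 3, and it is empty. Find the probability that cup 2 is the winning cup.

12/53

Condition on the true location of the pea.
If it is under either of cups 1 and 2 (prior 3/20 each): the dealer has 3 equally likely choices, so probability 1/3; weight (3/20)·(1/3) = 1/20 each.
If it is under cup 3 (prior 3/10): the dealer opened cup 3, so this case is ruled out; weight (3/10)·0 = 0.
If it is under cup 4 (prior 3/20): the dealer has 4 equally likely choices, so probability 1/4; weight (3/20)·(1/4) = 3/80.
If it is under cup 5 (prior 1/4): the dealer has 3 equally likely choices, so probability 1/3; weight (1/4)·(1/3) = 1/12.
The weights sum to 53/240.
So P(the pea under cup 2 | the dealer opened cup 3) = (1/20) / (53/240) = 12/53.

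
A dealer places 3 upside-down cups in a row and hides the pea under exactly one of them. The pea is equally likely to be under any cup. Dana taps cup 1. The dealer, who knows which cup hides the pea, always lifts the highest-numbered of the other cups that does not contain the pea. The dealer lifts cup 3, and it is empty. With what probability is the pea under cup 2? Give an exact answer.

1/2

Apply Bayes' rule, conditioning on where the pea actually is.
If it is under either of cups 1 and 2 (prior 1/3 each): cup 3 is the highest-numbered option available, probability 1; weight (1/3)·1 = 1/3 each.
If it is under cup 3 (prior 1/3): the dealer opened cup 3, so this case is ruled out; weight (1/3)·0 = 0.
The weights sum to 2/3.
So P(the pea under cup 2 | the dealer opened cup 3) = (1/3) / (2/3) = 1/2.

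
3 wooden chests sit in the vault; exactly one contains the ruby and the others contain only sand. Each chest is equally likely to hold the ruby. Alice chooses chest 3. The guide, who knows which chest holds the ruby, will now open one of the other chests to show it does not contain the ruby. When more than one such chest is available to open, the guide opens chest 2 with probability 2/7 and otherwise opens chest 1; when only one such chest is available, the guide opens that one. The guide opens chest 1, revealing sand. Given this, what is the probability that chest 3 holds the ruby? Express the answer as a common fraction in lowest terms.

Apply Bayes' rule, conditioning on where the ruby actually is.
If it is in chest 1 (prior 1/3): the guide opened chest 1, so this case is ruled out; weight (1/3)·0 = 0.
If it is in chest 2 (prior 1/3): only chest 1 is available, probability 1; weight (1/3)·1 = 1/3.
If it is in chest 3 (prior 1/3): chest 2 is available but not opened, probability 5/7; weight (1/3)·(5/7) = 5/21.
The weights sum to 4/7.
So P(the ruby in chest 3 | the guide opened chest 1) = (5/21) / (4/7) = 5/12.

5/12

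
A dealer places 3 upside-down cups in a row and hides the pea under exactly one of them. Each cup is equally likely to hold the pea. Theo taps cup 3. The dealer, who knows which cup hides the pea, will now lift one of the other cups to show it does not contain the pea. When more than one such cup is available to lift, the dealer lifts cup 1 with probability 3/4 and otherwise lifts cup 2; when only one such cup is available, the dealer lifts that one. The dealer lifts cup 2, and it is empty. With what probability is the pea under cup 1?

Consider each possible location of the pea in turn.
If it is under cup 1 (prior 1/3): only cup 2 is available, probability 1; weight (1/3)·1 = 1/3.
If it is under cup 2 (prior 1/3): the dealer opened cup 2, so this case is ruled out; weight (1/3)·0 = 0.
If it is under cup 3 (prior 1/3): cup 1 is available but not opened, probability 1/4; weight (1/3)·(1/4) = 1/12.
The weights sum to 5/12.
So P(the pea under cup 1 | the dealer opened cup 2) = (1/3) / (5/12) = 4/5.

4/5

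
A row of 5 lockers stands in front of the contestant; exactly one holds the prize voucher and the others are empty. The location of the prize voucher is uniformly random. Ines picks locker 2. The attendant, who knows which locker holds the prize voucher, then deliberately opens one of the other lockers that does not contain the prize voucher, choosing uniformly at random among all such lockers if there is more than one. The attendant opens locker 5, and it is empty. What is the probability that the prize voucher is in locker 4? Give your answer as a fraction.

4/15

Condition on the true location of the prize voucher.
If it is in any of lockers 1, 3, and 4 (prior 1/5 each): the attendant has 3 equally likely choices, so probability 1/3; weight (1/5)·(1/3) = 1/15 each.
If it is in locker 2 (prior 1/5): the attendant has 4 equally likely choices, so probability 1/4; weight (1/5)·(1/4) = 1/20.
If it is in locker 5 (prior 1/5): the attendant opened locker 5, so this case is ruled out; weight (1/5)·0 = 0.
The weights sum to 1/4.
So P(the prize voucher in locker 4 | the attendant opened locker 5) = (1/15) / (1/4) = 4/15.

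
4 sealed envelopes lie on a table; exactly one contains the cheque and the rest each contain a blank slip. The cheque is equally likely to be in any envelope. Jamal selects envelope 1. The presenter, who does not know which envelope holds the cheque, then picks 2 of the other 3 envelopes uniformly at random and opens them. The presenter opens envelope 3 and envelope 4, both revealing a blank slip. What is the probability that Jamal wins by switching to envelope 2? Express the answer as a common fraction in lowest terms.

Consider each possible location of the cheque in turn.
If it is in either of envelopes 1 and 2 (prior 1/4 each): the presenter picks exactly this set with probability 1/3 regardless, and none is the prize; weight (1/4)·(1/3) = 1/12 each.
If it is in either of envelopes 3 and 4 (prior 1/4 each): that envelope was opened and seen not to hold the prize — ruled out; weight (1/4)·0 = 0 each.
The weights sum to 1/6.
So P(the cheque in envelope 2 | the presenter opened envelope 3 and envelope 4) = (1/12) / (1/6) = 1/2.

1/2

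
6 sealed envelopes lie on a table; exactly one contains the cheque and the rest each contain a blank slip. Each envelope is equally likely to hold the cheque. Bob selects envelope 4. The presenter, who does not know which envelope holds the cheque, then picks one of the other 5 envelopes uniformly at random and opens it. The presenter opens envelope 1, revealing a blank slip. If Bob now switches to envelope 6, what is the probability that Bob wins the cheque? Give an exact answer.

1/5

Because the presenter chose which envelope to open without knowing where the cheque is, the choice is independent of the prize location. Learning that envelope 1 does not hold the cheque simply rules out that one location and leaves the remaining 5 envelopes still equally likely by symmetry.
So P(the cheque in envelope 6) = 1/5.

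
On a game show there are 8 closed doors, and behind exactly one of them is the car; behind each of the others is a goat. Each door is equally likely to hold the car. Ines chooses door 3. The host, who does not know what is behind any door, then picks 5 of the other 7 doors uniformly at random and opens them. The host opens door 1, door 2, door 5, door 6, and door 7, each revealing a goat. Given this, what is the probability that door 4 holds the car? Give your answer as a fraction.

1/3

Consider each possible location of the car in turn.
If it is behind any of doors 1, 2, 5, 6, and 7 (prior 1/8 each): that door was opened and seen not to hold the prize — ruled out; weight (1/8)·0 = 0 each.
If it is behind any of doors 3, 4, and 8 (prior 1/8 each): the host picks exactly this set with probability 1/21 regardless, and none is the prize; weight (1/8)·(1/21) = 1/168 each.
The weights sum to 1/56.
So P(the car behind door 4 | the host opened door 1, door 2, door 5, door 6, and door 7) = (1/168) / (1/56) = 1/3.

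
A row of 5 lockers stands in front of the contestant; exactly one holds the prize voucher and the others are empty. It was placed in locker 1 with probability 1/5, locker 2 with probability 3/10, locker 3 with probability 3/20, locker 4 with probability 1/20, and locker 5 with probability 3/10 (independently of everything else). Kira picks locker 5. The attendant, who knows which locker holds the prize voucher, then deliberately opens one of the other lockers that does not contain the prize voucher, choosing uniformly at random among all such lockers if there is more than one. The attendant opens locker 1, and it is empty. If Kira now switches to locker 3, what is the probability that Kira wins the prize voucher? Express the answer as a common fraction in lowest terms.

6/29

Condition on the true location of the prize voucher.
If it is in locker 1 (prior 1/5): the attendant opened locker 1, so this case is ruled out; weight (1/5)·0 = 0.
If it is in locker 2 (prior 3/10): the attendant has 3 equally likely choices, so probability 1/3; weight (3/10)·(1/3) = 1/10.
If it is in locker 3 (prior 3/20): the attendant has 3 equally likely choices, so probability 1/3; weight (3/20)·(1/3) = 1/20.
If it is in locker 4 (prior 1/20): the attendant has 3 equally likely choices, so probability 1/3; weight (1/20)·(1/3) = 1/60.
If it is in locker 5 (prior 3/10): the attendant has 4 equally likely choices, so probability 1/4; weight (3/10)·(1/4) = 3/40.
The weights sum to 29/120.
So P(the prize voucher in locker 3 | the attendant opened locker 1) = (1/20) / (29/120) = 6/29.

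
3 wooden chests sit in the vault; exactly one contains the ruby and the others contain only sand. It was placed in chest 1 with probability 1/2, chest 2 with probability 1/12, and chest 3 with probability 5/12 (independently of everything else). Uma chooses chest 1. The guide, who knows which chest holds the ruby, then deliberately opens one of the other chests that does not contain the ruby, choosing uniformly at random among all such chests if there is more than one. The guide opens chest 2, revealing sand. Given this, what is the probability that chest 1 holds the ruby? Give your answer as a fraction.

Apply Bayes' rule, conditioning on where the ruby actually is.
If it is in chest 1 (prior 1/2): the guide has 2 equally likely choices, so probability 1/2; weight (1/2)·(1/2) = 1/4.
If it is in chest 2 (prior 1/12): the guide opened chest 2, so this case is ruled out; weight (1/12)·0 = 0.
If it is in chest 3 (prior 5/12): the guide has no choice, probability 1; weight (5/12)·1 = 5/12.
The weights sum to 2/3.
So P(the ruby in chest 1 | the guide opened chest 2) = (1/4) / (2/3) = 3/8.

3/8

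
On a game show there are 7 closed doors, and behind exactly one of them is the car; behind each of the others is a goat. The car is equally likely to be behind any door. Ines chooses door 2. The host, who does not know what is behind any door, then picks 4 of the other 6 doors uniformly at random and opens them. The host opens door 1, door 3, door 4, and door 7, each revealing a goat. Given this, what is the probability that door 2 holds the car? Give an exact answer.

1/3

Because the host chose which doors to open without knowing where the car is, the choice is independent of the prize location. Learning that none of the 4 opened doors holds the car simply rules out those 4 locations and leaves the remaining 3 doors still equally likely by symmetry.
So P(the car behind door 2) = 1/3.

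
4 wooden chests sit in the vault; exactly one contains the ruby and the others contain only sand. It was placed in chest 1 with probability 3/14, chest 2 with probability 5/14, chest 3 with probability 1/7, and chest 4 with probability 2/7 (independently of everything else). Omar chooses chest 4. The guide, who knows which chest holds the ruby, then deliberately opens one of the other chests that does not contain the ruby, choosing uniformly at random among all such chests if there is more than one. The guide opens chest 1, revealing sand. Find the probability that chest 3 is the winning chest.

Consider each possible location of the ruby in turn.
If it is in chest 1 (prior 3/14): the guide opened chest 1, so this case is ruled out; weight (3/14)·0 = 0.
If it is in chest 2 (prior 5/14): the guide has 2 equally likely choices, so probability 1/2; weight (5/14)·(1/2) = 5/28.
If it is in chest 3 (prior 1/7): the guide has 2 equally likely choices, so probability 1/2; weight (1/7)·(1/2) = 1/14.
If it is in chest 4 (prior 2/7): the guide has 3 equally likely choices, so probability 1/3; weight (2/7)·(1/3) = 2/21.
The weights sum to 29/84.
So P(the ruby in chest 3 | the guide opened chest 1) = (1/14) / (29/84) = 6/29.

6/29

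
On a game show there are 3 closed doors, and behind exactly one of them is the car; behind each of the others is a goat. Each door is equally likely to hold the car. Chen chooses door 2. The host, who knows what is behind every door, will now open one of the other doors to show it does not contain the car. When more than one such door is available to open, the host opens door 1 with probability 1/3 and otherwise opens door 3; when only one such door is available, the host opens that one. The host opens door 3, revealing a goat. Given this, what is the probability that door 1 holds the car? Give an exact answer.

Condition on the true location of the car.
If it is behind door 1 (prior 1/3): only door 3 is available, probability 1; weight (1/3)·1 = 1/3.
If it is behind door 2 (prior 1/3): door 1 is available but not opened, probability 2/3; weight (1/3)·(2/3) = 2/9.
If it is behind door 3 (prior 1/3): the host opened door 3, so this case is ruled out; weight (1/3)·0 = 0.
The weights sum to 5/9.
So P(the car behind door 1 | the host opened door 3) = (1/3) / (5/9) = 3/5.

3/5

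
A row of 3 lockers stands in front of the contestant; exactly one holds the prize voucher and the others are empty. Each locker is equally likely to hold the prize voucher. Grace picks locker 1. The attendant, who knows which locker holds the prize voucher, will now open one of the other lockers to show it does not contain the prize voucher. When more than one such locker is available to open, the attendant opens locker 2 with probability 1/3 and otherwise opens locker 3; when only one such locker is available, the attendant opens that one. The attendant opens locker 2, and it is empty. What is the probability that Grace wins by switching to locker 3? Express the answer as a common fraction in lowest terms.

Apply Bayes' rule, conditioning on where the prize voucher actually is.
If it is in locker 1 (prior 1/3): locker 2 is available, opened with probability 1/3; weight (1/3)·(1/3) = 1/9.
If it is in locker 2 (prior 1/3): the attendant opened locker 2, so this case is ruled out; weight (1/3)·0 = 0.
If it is in locker 3 (prior 1/3): only locker 2 is available, probability 1; weight (1/3)·1 = 1/3.
The weights sum to 4/9.
So P(the prize voucher in locker 3 | the attendant opened locker 2) = (1/3) / (4/9) = 3/4.

3/4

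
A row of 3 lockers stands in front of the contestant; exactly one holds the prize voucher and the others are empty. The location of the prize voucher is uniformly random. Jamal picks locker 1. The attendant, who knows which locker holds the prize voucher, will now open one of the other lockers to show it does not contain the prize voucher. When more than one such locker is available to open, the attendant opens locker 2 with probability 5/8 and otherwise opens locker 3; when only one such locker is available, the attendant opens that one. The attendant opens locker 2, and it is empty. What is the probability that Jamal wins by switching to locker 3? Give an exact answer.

Condition on the true location of the prize voucher.
If it is in locker 1 (prior 1/3): locker 2 is available, opened with probability 5/8; weight (1/3)·(5/8) = 5/24.
If it is in locker 2 (prior 1/3): the attendant opened locker 2, so this case is ruled out; weight (1/3)·0 = 0.
If it is in locker 3 (prior 1/3): only locker 2 is available, probability 1; weight (1/3)·1 = 1/3.
The weights sum to 13/24.
So P(the prize voucher in locker 3 | the attendant opened locker 2) = (1/3) / (13/24) = 8/13.

8/13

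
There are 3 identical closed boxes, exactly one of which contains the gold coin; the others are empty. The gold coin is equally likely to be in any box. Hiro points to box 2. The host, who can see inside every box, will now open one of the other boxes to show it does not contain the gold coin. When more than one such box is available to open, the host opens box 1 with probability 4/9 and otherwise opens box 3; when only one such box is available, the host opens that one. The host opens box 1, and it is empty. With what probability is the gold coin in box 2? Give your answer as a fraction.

4/13

Condition on the true location of the gold coin.
If it is in box 1 (prior 1/3): the host opened box 1, so this case is ruled out; weight (1/3)·0 = 0.
If it is in box 2 (prior 1/3): box 1 is available, opened with probability 4/9; weight (1/3)·(4/9) = 4/27.
If it is in box 3 (prior 1/3): only box 1 is available, probability 1; weight (1/3)·1 = 1/3.
The weights sum to 13/27.
So P(the gold coin in box 2 | the host opened box 1) = (4/27) / (13/27) = 4/13.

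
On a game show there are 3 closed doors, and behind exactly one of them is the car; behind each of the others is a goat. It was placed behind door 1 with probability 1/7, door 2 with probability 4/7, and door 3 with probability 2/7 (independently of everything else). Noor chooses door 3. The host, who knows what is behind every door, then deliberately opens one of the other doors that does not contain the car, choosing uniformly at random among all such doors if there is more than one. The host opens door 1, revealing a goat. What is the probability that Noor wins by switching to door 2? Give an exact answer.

4/5

Apply Bayes' rule, conditioning on where the car actually is.
If it is behind door 1 (prior 1/7): the host opened door 1, so this case is ruled out; weight (1/7)·0 = 0.
If it is behind door 2 (prior 4/7): the host has no choice, probability 1; weight (4/7)·1 = 4/7.
If it is behind door 3 (prior 2/7): the host has 2 equally likely choices, so probability 1/2; weight (2/7)·(1/2) = 1/7.
The weights sum to 5/7.
So P(the car behind door 2 | the host opened door 1) = (4/7) / (5/7) = 4/5.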